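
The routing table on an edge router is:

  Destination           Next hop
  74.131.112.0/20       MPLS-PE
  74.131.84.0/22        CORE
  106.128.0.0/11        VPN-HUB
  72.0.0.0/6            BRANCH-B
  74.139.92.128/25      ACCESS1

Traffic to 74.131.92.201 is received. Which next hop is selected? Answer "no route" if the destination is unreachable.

BRANCH-B

Routes whose prefix contains 74.131.92.201:
  72.0.0.0/6 (72.0.0.0 - 75.255.255.255) -> BRANCH-B
More-specific entries that do NOT match:
  74.139.92.128/25 (74.139.92.128 - 74.139.92.255) does not contain 74.131.92.201
  74.131.84.0/22 (74.131.84.0 - 74.131.87.255) does not contain 74.131.92.201
  74.131.112.0/20 (74.131.112.0 - 74.131.127.255) does not contain 74.131.92.201
  106.128.0.0/11 (106.128.0.0 - 106.159.255.255) does not contain 74.131.92.201
Longest matching prefix is /6 -> next hop BRANCH-B.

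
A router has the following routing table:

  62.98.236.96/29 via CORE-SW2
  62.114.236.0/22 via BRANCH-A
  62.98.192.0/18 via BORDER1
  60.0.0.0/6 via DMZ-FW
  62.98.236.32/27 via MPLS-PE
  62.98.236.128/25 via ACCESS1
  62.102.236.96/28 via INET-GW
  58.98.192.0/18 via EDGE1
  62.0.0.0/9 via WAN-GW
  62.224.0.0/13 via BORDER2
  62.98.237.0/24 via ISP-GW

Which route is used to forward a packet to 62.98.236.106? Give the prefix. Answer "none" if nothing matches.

62.98.192.0/18

Entries matching 62.98.236.106:
  60.0.0.0/6 (60.0.0.0 - 63.255.255.255)
  62.0.0.0/9 (62.0.0.0 - 62.127.255.255)
  62.98.192.0/18 (62.98.192.0 - 62.98.255.255)
Most specific is 62.98.192.0/18.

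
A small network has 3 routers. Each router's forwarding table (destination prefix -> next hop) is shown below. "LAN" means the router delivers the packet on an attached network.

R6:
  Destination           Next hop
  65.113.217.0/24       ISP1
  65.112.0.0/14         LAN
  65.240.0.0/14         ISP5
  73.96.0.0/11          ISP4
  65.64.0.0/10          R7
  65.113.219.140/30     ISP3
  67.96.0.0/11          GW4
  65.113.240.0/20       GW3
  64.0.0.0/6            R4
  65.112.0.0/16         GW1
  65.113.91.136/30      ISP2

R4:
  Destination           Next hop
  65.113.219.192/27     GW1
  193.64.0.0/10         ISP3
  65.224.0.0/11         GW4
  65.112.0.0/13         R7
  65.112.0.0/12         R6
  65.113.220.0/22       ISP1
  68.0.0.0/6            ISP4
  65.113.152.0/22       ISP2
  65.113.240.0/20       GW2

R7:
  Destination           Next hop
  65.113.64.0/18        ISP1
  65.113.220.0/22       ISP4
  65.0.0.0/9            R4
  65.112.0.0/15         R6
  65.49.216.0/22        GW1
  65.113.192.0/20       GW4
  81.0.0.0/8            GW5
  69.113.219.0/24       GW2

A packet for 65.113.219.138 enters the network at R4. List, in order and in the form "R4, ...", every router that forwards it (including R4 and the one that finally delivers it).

R4, R7, R6

At R4: longest match for 65.113.219.138 is 65.112.0.0/13 -> R7
At R7: longest match for 65.113.219.138 is 65.112.0.0/15 -> R6
At R6: longest match for 65.113.219.138 is 65.112.0.0/14 -> LAN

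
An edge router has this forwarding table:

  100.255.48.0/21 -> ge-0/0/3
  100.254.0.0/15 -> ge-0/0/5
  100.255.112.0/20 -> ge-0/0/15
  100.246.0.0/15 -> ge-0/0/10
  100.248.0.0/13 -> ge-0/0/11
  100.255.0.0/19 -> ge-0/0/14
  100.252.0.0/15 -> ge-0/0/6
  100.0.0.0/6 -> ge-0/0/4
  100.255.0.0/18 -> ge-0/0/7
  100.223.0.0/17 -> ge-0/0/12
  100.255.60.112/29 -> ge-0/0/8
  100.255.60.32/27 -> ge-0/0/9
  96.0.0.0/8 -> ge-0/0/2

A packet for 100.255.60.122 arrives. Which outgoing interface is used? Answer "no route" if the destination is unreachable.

ge-0/0/7

Routes whose prefix contains 100.255.60.122:
  100.0.0.0/6 (100.0.0.0 - 103.255.255.255) -> ge-0/0/4
  100.248.0.0/13 (100.248.0.0 - 100.255.255.255) -> ge-0/0/11
  100.254.0.0/15 (100.254.0.0 - 100.255.255.255) -> ge-0/0/5
  100.255.0.0/18 (100.255.0.0 - 100.255.63.255) -> ge-0/0/7
More-specific entries that do NOT match:
  100.255.60.112/29 (100.255.60.112 - 100.255.60.119) does not contain 100.255.60.122
  100.255.60.32/27 (100.255.60.32 - 100.255.60.63) does not contain 100.255.60.122
  100.255.48.0/21 (100.255.48.0 - 100.255.55.255) does not contain 100.255.60.122
  100.255.112.0/20 (100.255.112.0 - 100.255.127.255) does not contain 100.255.60.122
  100.255.0.0/19 (100.255.0.0 - 100.255.31.255) does not contain 100.255.60.122
Longest matching prefix is /18 -> interface ge-0/0/7.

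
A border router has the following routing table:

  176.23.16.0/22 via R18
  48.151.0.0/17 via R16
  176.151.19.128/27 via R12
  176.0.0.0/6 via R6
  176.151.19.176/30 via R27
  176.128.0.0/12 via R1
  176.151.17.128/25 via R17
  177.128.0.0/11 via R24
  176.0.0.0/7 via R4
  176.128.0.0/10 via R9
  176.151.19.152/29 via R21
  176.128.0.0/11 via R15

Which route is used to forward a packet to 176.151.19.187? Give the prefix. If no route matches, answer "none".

Entries matching 176.151.19.187:
  176.0.0.0/6 (176.0.0.0 - 179.255.255.255)
  176.0.0.0/7 (176.0.0.0 - 177.255.255.255)
  176.128.0.0/10 (176.128.0.0 - 176.191.255.255)
  176.128.0.0/11 (176.128.0.0 - 176.159.255.255)
Most specific is 176.128.0.0/11.

176.128.0.0/11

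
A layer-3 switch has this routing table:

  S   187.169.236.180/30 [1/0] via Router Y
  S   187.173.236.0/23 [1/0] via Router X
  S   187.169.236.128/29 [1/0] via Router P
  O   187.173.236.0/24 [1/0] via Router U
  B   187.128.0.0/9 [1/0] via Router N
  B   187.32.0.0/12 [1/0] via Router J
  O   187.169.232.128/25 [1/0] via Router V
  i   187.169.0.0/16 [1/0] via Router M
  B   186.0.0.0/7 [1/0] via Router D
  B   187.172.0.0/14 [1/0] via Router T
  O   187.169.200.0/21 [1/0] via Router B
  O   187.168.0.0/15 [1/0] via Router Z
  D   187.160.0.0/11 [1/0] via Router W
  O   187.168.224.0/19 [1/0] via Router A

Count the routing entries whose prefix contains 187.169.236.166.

Prefixes containing 187.169.236.166:
  186.0.0.0/7 (186.0.0.0 - 187.255.255.255)
  187.128.0.0/9 (187.128.0.0 - 187.255.255.255)
  187.160.0.0/11 (187.160.0.0 - 187.191.255.255)
  187.168.0.0/15 (187.168.0.0 - 187.169.255.255)
  187.169.0.0/16 (187.169.0.0 - 187.169.255.255)
Total matching entries: 5.

5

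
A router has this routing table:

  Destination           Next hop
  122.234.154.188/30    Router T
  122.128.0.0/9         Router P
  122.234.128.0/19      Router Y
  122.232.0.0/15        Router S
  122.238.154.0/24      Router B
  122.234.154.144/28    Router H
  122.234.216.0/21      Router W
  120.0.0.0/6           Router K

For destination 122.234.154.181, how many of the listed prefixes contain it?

3

Prefixes containing 122.234.154.181:
  120.0.0.0/6 (120.0.0.0 - 123.255.255.255)
  122.128.0.0/9 (122.128.0.0 - 122.255.255.255)
  122.234.128.0/19 (122.234.128.0 - 122.234.159.255)
Total matching entries: 3.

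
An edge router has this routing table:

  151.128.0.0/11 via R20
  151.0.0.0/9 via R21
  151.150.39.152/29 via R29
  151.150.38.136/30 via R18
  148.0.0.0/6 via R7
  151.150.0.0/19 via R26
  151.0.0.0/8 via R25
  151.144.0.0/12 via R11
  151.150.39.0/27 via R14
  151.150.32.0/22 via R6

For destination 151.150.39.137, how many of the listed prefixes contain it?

4

Prefixes containing 151.150.39.137:
  148.0.0.0/6 (148.0.0.0 - 151.255.255.255)
  151.0.0.0/8 (151.0.0.0 - 151.255.255.255)
  151.128.0.0/11 (151.128.0.0 - 151.159.255.255)
  151.144.0.0/12 (151.144.0.0 - 151.159.255.255)
Total matching entries: 4.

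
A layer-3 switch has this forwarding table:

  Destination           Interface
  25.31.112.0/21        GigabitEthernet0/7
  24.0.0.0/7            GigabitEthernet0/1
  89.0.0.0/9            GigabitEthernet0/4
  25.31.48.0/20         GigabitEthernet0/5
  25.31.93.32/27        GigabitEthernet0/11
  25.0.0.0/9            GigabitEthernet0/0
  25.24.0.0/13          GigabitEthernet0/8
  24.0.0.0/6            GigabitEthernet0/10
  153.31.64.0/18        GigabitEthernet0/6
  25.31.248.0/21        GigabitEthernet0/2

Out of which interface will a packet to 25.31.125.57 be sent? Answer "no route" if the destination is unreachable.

Routes whose prefix contains 25.31.125.57:
  24.0.0.0/6 (24.0.0.0 - 27.255.255.255) -> GigabitEthernet0/10
  24.0.0.0/7 (24.0.0.0 - 25.255.255.255) -> GigabitEthernet0/1
  25.0.0.0/9 (25.0.0.0 - 25.127.255.255) -> GigabitEthernet0/0
  25.24.0.0/13 (25.24.0.0 - 25.31.255.255) -> GigabitEthernet0/8
More-specific entries that do NOT match:
  25.31.93.32/27 (25.31.93.32 - 25.31.93.63) does not contain 25.31.125.57
  25.31.112.0/21 (25.31.112.0 - 25.31.119.255) does not contain 25.31.125.57
  25.31.248.0/21 (25.31.248.0 - 25.31.255.255) does not contain 25.31.125.57
  25.31.48.0/20 (25.31.48.0 - 25.31.63.255) does not contain 25.31.125.57
  153.31.64.0/18 (153.31.64.0 - 153.31.127.255) does not contain 25.31.125.57
Longest matching prefix is /13 -> interface GigabitEthernet0/8.

GigabitEthernet0/8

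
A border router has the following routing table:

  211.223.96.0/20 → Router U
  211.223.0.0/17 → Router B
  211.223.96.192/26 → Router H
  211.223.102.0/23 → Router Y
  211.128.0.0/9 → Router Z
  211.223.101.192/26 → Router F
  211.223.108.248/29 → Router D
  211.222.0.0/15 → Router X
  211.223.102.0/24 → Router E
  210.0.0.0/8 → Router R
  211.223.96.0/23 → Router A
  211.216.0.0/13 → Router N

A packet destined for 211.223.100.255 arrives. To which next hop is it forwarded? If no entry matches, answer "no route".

Routes whose prefix contains 211.223.100.255:
  211.128.0.0/9 (211.128.0.0 - 211.255.255.255) -> Router Z
  211.216.0.0/13 (211.216.0.0 - 211.223.255.255) -> Router N
  211.222.0.0/15 (211.222.0.0 - 211.223.255.255) -> Router X
  211.223.0.0/17 (211.223.0.0 - 211.223.127.255) -> Router B
  211.223.96.0/20 (211.223.96.0 - 211.223.111.255) -> Router U
More-specific entries that do NOT match:
  211.223.108.248/29 (211.223.108.248 - 211.223.108.255) does not contain 211.223.100.255
  211.223.96.192/26 (211.223.96.192 - 211.223.96.255) does not contain 211.223.100.255
  211.223.101.192/26 (211.223.101.192 - 211.223.101.255) does not contain 211.223.100.255
  211.223.102.0/24 (211.223.102.0 - 211.223.102.255) does not contain 211.223.100.255
  211.223.102.0/23 (211.223.102.0 - 211.223.103.255) does not contain 211.223.100.255
  211.223.96.0/23 (211.223.96.0 - 211.223.97.255) does not contain 211.223.100.255
Longest matching prefix is /20 -> next hop Router U.

Router U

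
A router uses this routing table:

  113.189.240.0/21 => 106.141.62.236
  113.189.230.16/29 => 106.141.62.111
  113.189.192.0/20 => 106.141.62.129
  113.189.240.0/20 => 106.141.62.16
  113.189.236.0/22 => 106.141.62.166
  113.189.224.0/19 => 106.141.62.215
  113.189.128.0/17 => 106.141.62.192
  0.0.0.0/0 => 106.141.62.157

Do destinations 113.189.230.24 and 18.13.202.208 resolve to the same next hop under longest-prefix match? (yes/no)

113.189.230.24: longest match 113.189.224.0/19 -> 106.141.62.215
18.13.202.208: longest match 0.0.0.0/0 -> 106.141.62.157

no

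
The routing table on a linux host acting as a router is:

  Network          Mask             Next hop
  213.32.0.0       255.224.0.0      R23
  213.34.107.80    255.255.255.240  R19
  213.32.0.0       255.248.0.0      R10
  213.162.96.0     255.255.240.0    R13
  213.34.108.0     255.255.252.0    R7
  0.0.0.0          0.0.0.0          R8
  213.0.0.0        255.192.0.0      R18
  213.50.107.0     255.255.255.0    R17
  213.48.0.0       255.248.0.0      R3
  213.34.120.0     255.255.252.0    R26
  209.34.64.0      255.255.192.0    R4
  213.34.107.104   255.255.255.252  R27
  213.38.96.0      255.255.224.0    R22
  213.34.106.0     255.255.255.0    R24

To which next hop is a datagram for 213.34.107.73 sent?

Routes whose prefix contains 213.34.107.73:
  0.0.0.0/0 (default, matches everything) -> R8
  213.0.0.0/10 (213.0.0.0 - 213.63.255.255) -> R18
  213.32.0.0/11 (213.32.0.0 - 213.63.255.255) -> R23
  213.32.0.0/13 (213.32.0.0 - 213.39.255.255) -> R10
More-specific entries that do NOT match:
  213.34.107.104/30 (213.34.107.104 - 213.34.107.107) does not contain 213.34.107.73
  213.34.107.80/28 (213.34.107.80 - 213.34.107.95) does not contain 213.34.107.73
  213.50.107.0/24 (213.50.107.0 - 213.50.107.255) does not contain 213.34.107.73
  213.34.106.0/24 (213.34.106.0 - 213.34.106.255) does not contain 213.34.107.73
  213.34.108.0/22 (213.34.108.0 - 213.34.111.255) does not contain 213.34.107.73
  213.34.120.0/22 (213.34.120.0 - 213.34.123.255) does not contain 213.34.107.73
  213.162.96.0/20 (213.162.96.0 - 213.162.111.255) does not contain 213.34.107.73
  213.38.96.0/19 (213.38.96.0 - 213.38.127.255) does not contain 213.34.107.73
  209.34.64.0/18 (209.34.64.0 - 209.34.127.255) does not contain 213.34.107.73
Longest matching prefix is /13 -> next hop R10.

R10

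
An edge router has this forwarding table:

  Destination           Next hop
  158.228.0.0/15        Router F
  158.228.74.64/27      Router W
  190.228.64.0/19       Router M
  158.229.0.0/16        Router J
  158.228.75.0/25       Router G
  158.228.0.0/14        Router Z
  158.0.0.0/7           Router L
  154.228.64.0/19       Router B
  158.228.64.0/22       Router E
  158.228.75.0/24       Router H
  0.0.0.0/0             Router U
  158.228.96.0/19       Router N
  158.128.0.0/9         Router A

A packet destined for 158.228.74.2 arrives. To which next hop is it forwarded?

Routes whose prefix contains 158.228.74.2:
  0.0.0.0/0 (default, matches everything) -> Router U
  158.0.0.0/7 (158.0.0.0 - 159.255.255.255) -> Router L
  158.128.0.0/9 (158.128.0.0 - 158.255.255.255) -> Router A
  158.228.0.0/14 (158.228.0.0 - 158.231.255.255) -> Router Z
  158.228.0.0/15 (158.228.0.0 - 158.229.255.255) -> Router F
More-specific entries that do NOT match:
  158.228.74.64/27 (158.228.74.64 - 158.228.74.95) does not contain 158.228.74.2
  158.228.75.0/25 (158.228.75.0 - 158.228.75.127) does not contain 158.228.74.2
  158.228.75.0/24 (158.228.75.0 - 158.228.75.255) does not contain 158.228.74.2
  158.228.64.0/22 (158.228.64.0 - 158.228.67.255) does not contain 158.228.74.2
  190.228.64.0/19 (190.228.64.0 - 190.228.95.255) does not contain 158.228.74.2
  154.228.64.0/19 (154.228.64.0 - 154.228.95.255) does not contain 158.228.74.2
  158.228.96.0/19 (158.228.96.0 - 158.228.127.255) does not contain 158.228.74.2
  158.229.0.0/16 (158.229.0.0 - 158.229.255.255) does not contain 158.228.74.2
Longest matching prefix is /15 -> next hop Router F.

Router F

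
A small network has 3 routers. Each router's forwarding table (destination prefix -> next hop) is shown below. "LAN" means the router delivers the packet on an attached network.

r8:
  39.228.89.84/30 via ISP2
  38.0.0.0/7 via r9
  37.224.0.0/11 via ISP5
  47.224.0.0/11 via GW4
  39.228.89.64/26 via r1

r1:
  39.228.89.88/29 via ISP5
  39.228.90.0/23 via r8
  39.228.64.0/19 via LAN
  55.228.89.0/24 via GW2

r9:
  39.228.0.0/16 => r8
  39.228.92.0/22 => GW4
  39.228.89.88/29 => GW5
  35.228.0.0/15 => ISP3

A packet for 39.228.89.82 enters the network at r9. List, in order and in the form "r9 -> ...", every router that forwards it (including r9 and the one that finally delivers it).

At r9: longest match for 39.228.89.82 is 39.228.0.0/16 -> r8
At r8: longest match for 39.228.89.82 is 39.228.89.64/26 -> r1
At r1: longest match for 39.228.89.82 is 39.228.64.0/19 -> LAN

r9 -> r8 -> r1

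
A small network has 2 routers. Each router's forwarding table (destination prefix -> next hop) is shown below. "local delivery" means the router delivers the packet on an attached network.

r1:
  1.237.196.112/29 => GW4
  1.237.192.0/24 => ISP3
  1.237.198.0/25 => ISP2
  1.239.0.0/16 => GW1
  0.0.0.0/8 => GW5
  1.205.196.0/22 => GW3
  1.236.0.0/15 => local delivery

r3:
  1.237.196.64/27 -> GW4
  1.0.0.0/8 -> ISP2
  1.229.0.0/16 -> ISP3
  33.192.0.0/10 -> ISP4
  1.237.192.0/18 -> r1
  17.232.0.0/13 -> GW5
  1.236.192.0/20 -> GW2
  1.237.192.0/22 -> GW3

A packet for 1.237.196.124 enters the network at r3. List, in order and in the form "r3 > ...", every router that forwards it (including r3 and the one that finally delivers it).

r3 > r1

At r3: longest match for 1.237.196.124 is 1.237.192.0/18 -> r1
At r1: longest match for 1.237.196.124 is 1.236.0.0/15 -> local delivery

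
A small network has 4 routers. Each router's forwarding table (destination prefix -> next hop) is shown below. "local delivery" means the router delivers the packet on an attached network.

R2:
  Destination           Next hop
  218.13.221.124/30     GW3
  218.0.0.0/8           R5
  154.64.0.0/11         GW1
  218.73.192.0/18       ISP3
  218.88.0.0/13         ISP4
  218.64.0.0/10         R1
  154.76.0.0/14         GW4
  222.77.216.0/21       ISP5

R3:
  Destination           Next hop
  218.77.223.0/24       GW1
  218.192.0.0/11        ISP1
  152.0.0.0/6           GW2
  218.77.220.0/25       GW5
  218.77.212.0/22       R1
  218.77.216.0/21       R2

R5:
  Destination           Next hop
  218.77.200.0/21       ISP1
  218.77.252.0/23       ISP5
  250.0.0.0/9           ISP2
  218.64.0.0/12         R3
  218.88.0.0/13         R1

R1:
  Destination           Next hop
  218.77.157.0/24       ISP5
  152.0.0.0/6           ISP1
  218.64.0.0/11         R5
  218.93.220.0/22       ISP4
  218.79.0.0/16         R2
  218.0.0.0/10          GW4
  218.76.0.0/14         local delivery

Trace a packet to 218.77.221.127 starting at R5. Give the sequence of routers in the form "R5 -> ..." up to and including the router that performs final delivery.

At R5: longest match for 218.77.221.127 is 218.64.0.0/12 -> R3
At R3: longest match for 218.77.221.127 is 218.77.216.0/21 -> R2
At R2: longest match for 218.77.221.127 is 218.64.0.0/10 -> R1
At R1: longest match for 218.77.221.127 is 218.76.0.0/14 -> local delivery

R5 -> R3 -> R2 -> R1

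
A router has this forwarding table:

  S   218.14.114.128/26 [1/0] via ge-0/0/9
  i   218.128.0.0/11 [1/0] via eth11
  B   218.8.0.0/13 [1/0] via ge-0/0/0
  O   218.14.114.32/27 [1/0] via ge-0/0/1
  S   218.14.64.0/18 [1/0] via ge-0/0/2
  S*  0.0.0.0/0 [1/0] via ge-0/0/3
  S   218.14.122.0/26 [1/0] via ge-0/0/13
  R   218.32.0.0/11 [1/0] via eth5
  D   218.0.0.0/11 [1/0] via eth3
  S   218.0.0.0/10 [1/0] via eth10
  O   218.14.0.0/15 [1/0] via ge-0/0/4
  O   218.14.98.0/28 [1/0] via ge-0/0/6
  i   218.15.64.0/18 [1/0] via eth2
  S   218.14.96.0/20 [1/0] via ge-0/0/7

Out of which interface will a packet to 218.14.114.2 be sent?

Routes whose prefix contains 218.14.114.2:
  0.0.0.0/0 (default, matches everything) -> ge-0/0/3
  218.0.0.0/10 (218.0.0.0 - 218.63.255.255) -> eth10
  218.0.0.0/11 (218.0.0.0 - 218.31.255.255) -> eth3
  218.8.0.0/13 (218.8.0.0 - 218.15.255.255) -> ge-0/0/0
  218.14.0.0/15 (218.14.0.0 - 218.15.255.255) -> ge-0/0/4
  218.14.64.0/18 (218.14.64.0 - 218.14.127.255) -> ge-0/0/2
More-specific entries that do NOT match:
  218.14.98.0/28 (218.14.98.0 - 218.14.98.15) does not contain 218.14.114.2
  218.14.114.32/27 (218.14.114.32 - 218.14.114.63) does not contain 218.14.114.2
  218.14.114.128/26 (218.14.114.128 - 218.14.114.191) does not contain 218.14.114.2
  218.14.122.0/26 (218.14.122.0 - 218.14.122.63) does not contain 218.14.114.2
  218.14.96.0/20 (218.14.96.0 - 218.14.111.255) does not contain 218.14.114.2
Longest matching prefix is /18 -> interface ge-0/0/2.

ge-0/0/2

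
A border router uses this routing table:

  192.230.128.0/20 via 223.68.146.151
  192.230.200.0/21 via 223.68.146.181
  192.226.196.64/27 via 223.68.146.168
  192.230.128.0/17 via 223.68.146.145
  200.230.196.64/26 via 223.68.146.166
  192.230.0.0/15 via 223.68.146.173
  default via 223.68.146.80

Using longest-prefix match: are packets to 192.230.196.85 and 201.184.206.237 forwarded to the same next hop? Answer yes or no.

192.230.196.85: longest match 192.230.128.0/17 -> 223.68.146.145
201.184.206.237: longest match 0.0.0.0/0 -> 223.68.146.80

no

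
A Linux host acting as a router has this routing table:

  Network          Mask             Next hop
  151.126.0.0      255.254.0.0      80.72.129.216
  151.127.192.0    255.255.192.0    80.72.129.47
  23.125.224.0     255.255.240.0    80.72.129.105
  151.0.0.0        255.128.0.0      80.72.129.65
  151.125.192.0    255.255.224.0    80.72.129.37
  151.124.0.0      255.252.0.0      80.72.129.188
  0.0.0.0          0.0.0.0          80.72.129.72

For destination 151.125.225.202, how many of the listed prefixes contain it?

3

Prefixes containing 151.125.225.202:
  0.0.0.0/0 (default, matches everything)
  151.0.0.0/9 (151.0.0.0 - 151.127.255.255)
  151.124.0.0/14 (151.124.0.0 - 151.127.255.255)
Total matching entries: 3.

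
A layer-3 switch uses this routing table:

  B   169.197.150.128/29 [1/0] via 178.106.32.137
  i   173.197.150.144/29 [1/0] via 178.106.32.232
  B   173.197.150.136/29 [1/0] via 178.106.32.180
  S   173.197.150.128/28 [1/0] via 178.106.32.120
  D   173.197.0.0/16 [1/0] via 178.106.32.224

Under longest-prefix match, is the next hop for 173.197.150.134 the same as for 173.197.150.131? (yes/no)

yes

173.197.150.134: longest match 173.197.150.128/28 -> 178.106.32.120
173.197.150.131: longest match 173.197.150.128/28 -> 178.106.32.120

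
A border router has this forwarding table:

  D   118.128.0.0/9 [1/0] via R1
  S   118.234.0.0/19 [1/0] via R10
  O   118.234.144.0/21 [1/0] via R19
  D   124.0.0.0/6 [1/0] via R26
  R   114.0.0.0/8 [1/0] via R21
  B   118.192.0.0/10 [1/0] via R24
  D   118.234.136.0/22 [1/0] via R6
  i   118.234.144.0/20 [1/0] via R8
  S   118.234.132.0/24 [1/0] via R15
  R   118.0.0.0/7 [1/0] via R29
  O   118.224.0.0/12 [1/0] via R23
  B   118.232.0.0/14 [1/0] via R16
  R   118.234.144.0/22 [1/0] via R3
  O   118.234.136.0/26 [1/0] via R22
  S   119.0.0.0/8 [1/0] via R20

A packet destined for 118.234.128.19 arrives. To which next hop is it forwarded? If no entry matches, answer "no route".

R16

Routes whose prefix contains 118.234.128.19:
  118.0.0.0/7 (118.0.0.0 - 119.255.255.255) -> R29
  118.128.0.0/9 (118.128.0.0 - 118.255.255.255) -> R1
  118.192.0.0/10 (118.192.0.0 - 118.255.255.255) -> R24
  118.224.0.0/12 (118.224.0.0 - 118.239.255.255) -> R23
  118.232.0.0/14 (118.232.0.0 - 118.235.255.255) -> R16
More-specific entries that do NOT match:
  118.234.136.0/26 (118.234.136.0 - 118.234.136.63) does not contain 118.234.128.19
  118.234.132.0/24 (118.234.132.0 - 118.234.132.255) does not contain 118.234.128.19
  118.234.136.0/22 (118.234.136.0 - 118.234.139.255) does not contain 118.234.128.19
  118.234.144.0/22 (118.234.144.0 - 118.234.147.255) does not contain 118.234.128.19
  118.234.144.0/21 (118.234.144.0 - 118.234.151.255) does not contain 118.234.128.19
  118.234.144.0/20 (118.234.144.0 - 118.234.159.255) does not contain 118.234.128.19
  118.234.0.0/19 (118.234.0.0 - 118.234.31.255) does not contain 118.234.128.19
Longest matching prefix is /14 -> next hop R16.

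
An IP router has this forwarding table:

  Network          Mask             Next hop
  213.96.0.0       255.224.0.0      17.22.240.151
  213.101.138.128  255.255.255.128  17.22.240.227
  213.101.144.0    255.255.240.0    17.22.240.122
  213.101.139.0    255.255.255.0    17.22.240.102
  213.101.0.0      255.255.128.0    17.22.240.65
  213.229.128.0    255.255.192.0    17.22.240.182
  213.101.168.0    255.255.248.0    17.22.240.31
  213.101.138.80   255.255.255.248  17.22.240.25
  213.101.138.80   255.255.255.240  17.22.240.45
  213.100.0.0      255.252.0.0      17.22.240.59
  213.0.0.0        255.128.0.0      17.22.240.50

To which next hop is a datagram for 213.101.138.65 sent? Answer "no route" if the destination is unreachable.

Routes whose prefix contains 213.101.138.65:
  213.0.0.0/9 (213.0.0.0 - 213.127.255.255) -> 17.22.240.50
  213.96.0.0/11 (213.96.0.0 - 213.127.255.255) -> 17.22.240.151
  213.100.0.0/14 (213.100.0.0 - 213.103.255.255) -> 17.22.240.59
More-specific entries that do NOT match:
  213.101.138.80/29 (213.101.138.80 - 213.101.138.87) does not contain 213.101.138.65
  213.101.138.80/28 (213.101.138.80 - 213.101.138.95) does not contain 213.101.138.65
  213.101.138.128/25 (213.101.138.128 - 213.101.138.255) does not contain 213.101.138.65
  213.101.139.0/24 (213.101.139.0 - 213.101.139.255) does not contain 213.101.138.65
  213.101.168.0/21 (213.101.168.0 - 213.101.175.255) does not contain 213.101.138.65
  213.101.144.0/20 (213.101.144.0 - 213.101.159.255) does not contain 213.101.138.65
  213.229.128.0/18 (213.229.128.0 - 213.229.191.255) does not contain 213.101.138.65
  213.101.0.0/17 (213.101.0.0 - 213.101.127.255) does not contain 213.101.138.65
Longest matching prefix is /14 -> next hop 17.22.240.59.

17.22.240.59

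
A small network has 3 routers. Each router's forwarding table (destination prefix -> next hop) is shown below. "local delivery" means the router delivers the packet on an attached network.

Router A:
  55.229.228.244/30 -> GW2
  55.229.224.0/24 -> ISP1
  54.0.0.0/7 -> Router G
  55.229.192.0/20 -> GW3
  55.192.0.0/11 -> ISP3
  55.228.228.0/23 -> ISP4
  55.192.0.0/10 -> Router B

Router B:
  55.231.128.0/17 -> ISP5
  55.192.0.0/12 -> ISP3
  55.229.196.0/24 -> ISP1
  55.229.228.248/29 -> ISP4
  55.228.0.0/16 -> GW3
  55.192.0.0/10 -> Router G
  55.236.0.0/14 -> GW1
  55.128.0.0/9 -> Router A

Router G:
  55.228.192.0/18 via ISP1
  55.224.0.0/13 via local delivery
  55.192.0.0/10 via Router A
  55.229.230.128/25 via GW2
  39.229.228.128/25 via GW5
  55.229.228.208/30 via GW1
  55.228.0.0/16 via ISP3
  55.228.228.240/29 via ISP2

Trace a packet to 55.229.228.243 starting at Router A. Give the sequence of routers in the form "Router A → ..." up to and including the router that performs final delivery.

At Router A: longest match for 55.229.228.243 is 55.192.0.0/10 -> Router B
At Router B: longest match for 55.229.228.243 is 55.192.0.0/10 -> Router G
At Router G: longest match for 55.229.228.243 is 55.224.0.0/13 -> local delivery

Router A → Router B → Router G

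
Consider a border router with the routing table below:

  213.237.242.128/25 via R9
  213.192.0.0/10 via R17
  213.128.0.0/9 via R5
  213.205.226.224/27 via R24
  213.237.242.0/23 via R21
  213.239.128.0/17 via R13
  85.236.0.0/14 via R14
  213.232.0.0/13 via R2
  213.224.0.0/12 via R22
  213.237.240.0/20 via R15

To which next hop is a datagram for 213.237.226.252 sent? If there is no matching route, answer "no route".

Routes whose prefix contains 213.237.226.252:
  213.128.0.0/9 (213.128.0.0 - 213.255.255.255) -> R5
  213.192.0.0/10 (213.192.0.0 - 213.255.255.255) -> R17
  213.224.0.0/12 (213.224.0.0 - 213.239.255.255) -> R22
  213.232.0.0/13 (213.232.0.0 - 213.239.255.255) -> R2
More-specific entries that do NOT match:
  213.205.226.224/27 (213.205.226.224 - 213.205.226.255) does not contain 213.237.226.252
  213.237.242.128/25 (213.237.242.128 - 213.237.242.255) does not contain 213.237.226.252
  213.237.242.0/23 (213.237.242.0 - 213.237.243.255) does not contain 213.237.226.252
  213.237.240.0/20 (213.237.240.0 - 213.237.255.255) does not contain 213.237.226.252
  213.239.128.0/17 (213.239.128.0 - 213.239.255.255) does not contain 213.237.226.252
  85.236.0.0/14 (85.236.0.0 - 85.239.255.255) does not contain 213.237.226.252
Longest matching prefix is /13 -> next hop R2.

R2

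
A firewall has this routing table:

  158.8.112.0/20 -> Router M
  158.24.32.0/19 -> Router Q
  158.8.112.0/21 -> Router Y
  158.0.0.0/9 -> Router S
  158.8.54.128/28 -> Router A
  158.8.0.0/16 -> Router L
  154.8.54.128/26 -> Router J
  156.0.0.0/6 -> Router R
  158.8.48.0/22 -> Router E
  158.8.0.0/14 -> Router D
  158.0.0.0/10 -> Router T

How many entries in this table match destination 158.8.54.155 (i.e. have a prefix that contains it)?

5

Prefixes containing 158.8.54.155:
  156.0.0.0/6 (156.0.0.0 - 159.255.255.255)
  158.0.0.0/9 (158.0.0.0 - 158.127.255.255)
  158.0.0.0/10 (158.0.0.0 - 158.63.255.255)
  158.8.0.0/14 (158.8.0.0 - 158.11.255.255)
  158.8.0.0/16 (158.8.0.0 - 158.8.255.255)
Total matching entries: 5.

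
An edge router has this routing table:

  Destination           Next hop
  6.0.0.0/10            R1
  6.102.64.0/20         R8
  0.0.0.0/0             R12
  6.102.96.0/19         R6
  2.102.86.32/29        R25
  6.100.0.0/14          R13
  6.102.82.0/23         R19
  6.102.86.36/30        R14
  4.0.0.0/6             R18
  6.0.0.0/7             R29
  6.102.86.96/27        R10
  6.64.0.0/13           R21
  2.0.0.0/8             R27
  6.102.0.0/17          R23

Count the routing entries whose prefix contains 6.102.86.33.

5

Prefixes containing 6.102.86.33:
  0.0.0.0/0 (default, matches everything)
  4.0.0.0/6 (4.0.0.0 - 7.255.255.255)
  6.0.0.0/7 (6.0.0.0 - 7.255.255.255)
  6.100.0.0/14 (6.100.0.0 - 6.103.255.255)
  6.102.0.0/17 (6.102.0.0 - 6.102.127.255)
Total matching entries: 5.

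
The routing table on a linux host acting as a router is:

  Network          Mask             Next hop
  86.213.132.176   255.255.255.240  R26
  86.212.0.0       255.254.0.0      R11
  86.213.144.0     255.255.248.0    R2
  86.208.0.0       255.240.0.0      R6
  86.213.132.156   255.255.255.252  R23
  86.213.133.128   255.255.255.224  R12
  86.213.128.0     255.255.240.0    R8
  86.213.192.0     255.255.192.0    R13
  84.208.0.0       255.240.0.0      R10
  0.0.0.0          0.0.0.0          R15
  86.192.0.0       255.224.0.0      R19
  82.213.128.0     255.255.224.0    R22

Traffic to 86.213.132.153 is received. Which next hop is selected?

R8

Routes whose prefix contains 86.213.132.153:
  0.0.0.0/0 (default, matches everything) -> R15
  86.192.0.0/11 (86.192.0.0 - 86.223.255.255) -> R19
  86.208.0.0/12 (86.208.0.0 - 86.223.255.255) -> R6
  86.212.0.0/15 (86.212.0.0 - 86.213.255.255) -> R11
  86.213.128.0/20 (86.213.128.0 - 86.213.143.255) -> R8
More-specific entries that do NOT match:
  86.213.132.156/30 (86.213.132.156 - 86.213.132.159) does not contain 86.213.132.153
  86.213.132.176/28 (86.213.132.176 - 86.213.132.191) does not contain 86.213.132.153
  86.213.133.128/27 (86.213.133.128 - 86.213.133.159) does not contain 86.213.132.153
  86.213.144.0/21 (86.213.144.0 - 86.213.151.255) does not contain 86.213.132.153
Longest matching prefix is /20 -> next hop R8.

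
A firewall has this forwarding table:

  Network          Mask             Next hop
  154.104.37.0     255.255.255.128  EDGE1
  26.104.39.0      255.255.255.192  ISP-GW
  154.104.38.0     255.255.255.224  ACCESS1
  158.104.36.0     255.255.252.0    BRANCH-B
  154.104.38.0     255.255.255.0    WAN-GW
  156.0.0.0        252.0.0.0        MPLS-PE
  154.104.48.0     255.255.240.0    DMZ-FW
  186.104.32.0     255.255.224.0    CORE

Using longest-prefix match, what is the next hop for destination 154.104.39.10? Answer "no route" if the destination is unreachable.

No entry's prefix contains 154.104.39.10; there is no default route.

no route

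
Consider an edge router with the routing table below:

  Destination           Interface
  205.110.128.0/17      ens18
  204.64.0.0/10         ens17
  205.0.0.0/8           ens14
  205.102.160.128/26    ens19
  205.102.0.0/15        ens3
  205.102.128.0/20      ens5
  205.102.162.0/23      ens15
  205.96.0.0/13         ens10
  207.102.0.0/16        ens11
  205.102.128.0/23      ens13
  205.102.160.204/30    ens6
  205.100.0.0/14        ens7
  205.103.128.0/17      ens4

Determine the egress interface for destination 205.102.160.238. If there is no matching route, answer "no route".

Routes whose prefix contains 205.102.160.238:
  205.0.0.0/8 (205.0.0.0 - 205.255.255.255) -> ens14
  205.96.0.0/13 (205.96.0.0 - 205.103.255.255) -> ens10
  205.100.0.0/14 (205.100.0.0 - 205.103.255.255) -> ens7
  205.102.0.0/15 (205.102.0.0 - 205.103.255.255) -> ens3
More-specific entries that do NOT match:
  205.102.160.204/30 (205.102.160.204 - 205.102.160.207) does not contain 205.102.160.238
  205.102.160.128/26 (205.102.160.128 - 205.102.160.191) does not contain 205.102.160.238
  205.102.162.0/23 (205.102.162.0 - 205.102.163.255) does not contain 205.102.160.238
  205.102.128.0/23 (205.102.128.0 - 205.102.129.255) does not contain 205.102.160.238
  205.102.128.0/20 (205.102.128.0 - 205.102.143.255) does not contain 205.102.160.238
  205.110.128.0/17 (205.110.128.0 - 205.110.255.255) does not contain 205.102.160.238
  205.103.128.0/17 (205.103.128.0 - 205.103.255.255) does not contain 205.102.160.238
  207.102.0.0/16 (207.102.0.0 - 207.102.255.255) does not contain 205.102.160.238
Longest matching prefix is /15 -> interface ens3.

ens3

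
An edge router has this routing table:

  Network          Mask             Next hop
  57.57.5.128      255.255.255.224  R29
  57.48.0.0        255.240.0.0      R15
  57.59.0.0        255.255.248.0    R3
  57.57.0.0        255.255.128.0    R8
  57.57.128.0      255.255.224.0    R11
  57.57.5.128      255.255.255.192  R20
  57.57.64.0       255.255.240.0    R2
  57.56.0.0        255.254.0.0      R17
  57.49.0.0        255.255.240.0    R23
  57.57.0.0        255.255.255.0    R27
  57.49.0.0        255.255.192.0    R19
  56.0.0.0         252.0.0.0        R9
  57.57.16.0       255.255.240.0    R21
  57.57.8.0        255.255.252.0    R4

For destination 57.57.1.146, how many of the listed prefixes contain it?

4

Prefixes containing 57.57.1.146:
  56.0.0.0/6 (56.0.0.0 - 59.255.255.255)
  57.48.0.0/12 (57.48.0.0 - 57.63.255.255)
  57.56.0.0/15 (57.56.0.0 - 57.57.255.255)
  57.57.0.0/17 (57.57.0.0 - 57.57.127.255)
Total matching entries: 4.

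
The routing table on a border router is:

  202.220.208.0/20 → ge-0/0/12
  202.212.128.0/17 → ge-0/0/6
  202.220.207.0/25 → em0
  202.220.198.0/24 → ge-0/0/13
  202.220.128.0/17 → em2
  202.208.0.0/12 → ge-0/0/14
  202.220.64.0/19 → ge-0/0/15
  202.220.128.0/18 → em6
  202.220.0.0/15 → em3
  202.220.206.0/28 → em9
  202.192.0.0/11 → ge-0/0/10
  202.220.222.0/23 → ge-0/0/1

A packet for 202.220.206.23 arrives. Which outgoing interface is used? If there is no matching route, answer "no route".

em2

Routes whose prefix contains 202.220.206.23:
  202.192.0.0/11 (202.192.0.0 - 202.223.255.255) -> ge-0/0/10
  202.208.0.0/12 (202.208.0.0 - 202.223.255.255) -> ge-0/0/14
  202.220.0.0/15 (202.220.0.0 - 202.221.255.255) -> em3
  202.220.128.0/17 (202.220.128.0 - 202.220.255.255) -> em2
More-specific entries that do NOT match:
  202.220.206.0/28 (202.220.206.0 - 202.220.206.15) does not contain 202.220.206.23
  202.220.207.0/25 (202.220.207.0 - 202.220.207.127) does not contain 202.220.206.23
  202.220.198.0/24 (202.220.198.0 - 202.220.198.255) does not contain 202.220.206.23
  202.220.222.0/23 (202.220.222.0 - 202.220.223.255) does not contain 202.220.206.23
  202.220.208.0/20 (202.220.208.0 - 202.220.223.255) does not contain 202.220.206.23
  202.220.64.0/19 (202.220.64.0 - 202.220.95.255) does not contain 202.220.206.23
  202.220.128.0/18 (202.220.128.0 - 202.220.191.255) does not contain 202.220.206.23
Longest matching prefix is /17 -> interface em2.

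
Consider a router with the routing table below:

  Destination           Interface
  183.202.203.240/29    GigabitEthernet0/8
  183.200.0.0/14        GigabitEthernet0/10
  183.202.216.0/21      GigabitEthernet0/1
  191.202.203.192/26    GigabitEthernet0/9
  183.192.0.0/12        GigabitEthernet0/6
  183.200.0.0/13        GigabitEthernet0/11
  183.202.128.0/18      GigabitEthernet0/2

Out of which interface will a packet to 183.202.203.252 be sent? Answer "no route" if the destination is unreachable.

Routes whose prefix contains 183.202.203.252:
  183.192.0.0/12 (183.192.0.0 - 183.207.255.255) -> GigabitEthernet0/6
  183.200.0.0/13 (183.200.0.0 - 183.207.255.255) -> GigabitEthernet0/11
  183.200.0.0/14 (183.200.0.0 - 183.203.255.255) -> GigabitEthernet0/10
More-specific entries that do NOT match:
  183.202.203.240/29 (183.202.203.240 - 183.202.203.247) does not contain 183.202.203.252
  191.202.203.192/26 (191.202.203.192 - 191.202.203.255) does not contain 183.202.203.252
  183.202.216.0/21 (183.202.216.0 - 183.202.223.255) does not contain 183.202.203.252
  183.202.128.0/18 (183.202.128.0 - 183.202.191.255) does not contain 183.202.203.252
Longest matching prefix is /14 -> interface GigabitEthernet0/10.

GigabitEthernet0/10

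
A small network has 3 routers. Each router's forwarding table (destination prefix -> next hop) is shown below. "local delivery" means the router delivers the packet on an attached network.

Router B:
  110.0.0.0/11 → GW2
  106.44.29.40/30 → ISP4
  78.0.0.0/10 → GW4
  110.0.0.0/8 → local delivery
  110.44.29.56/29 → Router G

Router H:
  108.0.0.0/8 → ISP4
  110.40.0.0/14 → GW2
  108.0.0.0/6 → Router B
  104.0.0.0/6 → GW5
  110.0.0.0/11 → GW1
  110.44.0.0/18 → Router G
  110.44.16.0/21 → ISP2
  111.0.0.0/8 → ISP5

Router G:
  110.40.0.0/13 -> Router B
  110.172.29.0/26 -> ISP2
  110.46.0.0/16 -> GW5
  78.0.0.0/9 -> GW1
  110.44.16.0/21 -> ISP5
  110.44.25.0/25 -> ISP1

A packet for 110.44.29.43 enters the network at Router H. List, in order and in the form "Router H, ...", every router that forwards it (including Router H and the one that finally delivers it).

Router H, Router G, Router B

At Router H: longest match for 110.44.29.43 is 110.44.0.0/18 -> Router G
At Router G: longest match for 110.44.29.43 is 110.40.0.0/13 -> Router B
At Router B: longest match for 110.44.29.43 is 110.0.0.0/8 -> local delivery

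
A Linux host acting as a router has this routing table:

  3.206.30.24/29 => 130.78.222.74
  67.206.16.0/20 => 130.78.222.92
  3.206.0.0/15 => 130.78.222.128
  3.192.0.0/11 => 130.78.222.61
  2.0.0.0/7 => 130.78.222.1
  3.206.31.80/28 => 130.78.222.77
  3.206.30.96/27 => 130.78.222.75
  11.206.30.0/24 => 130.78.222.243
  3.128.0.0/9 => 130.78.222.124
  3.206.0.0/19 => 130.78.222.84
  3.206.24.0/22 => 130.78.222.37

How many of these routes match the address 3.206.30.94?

5

Prefixes containing 3.206.30.94:
  2.0.0.0/7 (2.0.0.0 - 3.255.255.255)
  3.128.0.0/9 (3.128.0.0 - 3.255.255.255)
  3.192.0.0/11 (3.192.0.0 - 3.223.255.255)
  3.206.0.0/15 (3.206.0.0 - 3.207.255.255)
  3.206.0.0/19 (3.206.0.0 - 3.206.31.255)
Total matching entries: 5.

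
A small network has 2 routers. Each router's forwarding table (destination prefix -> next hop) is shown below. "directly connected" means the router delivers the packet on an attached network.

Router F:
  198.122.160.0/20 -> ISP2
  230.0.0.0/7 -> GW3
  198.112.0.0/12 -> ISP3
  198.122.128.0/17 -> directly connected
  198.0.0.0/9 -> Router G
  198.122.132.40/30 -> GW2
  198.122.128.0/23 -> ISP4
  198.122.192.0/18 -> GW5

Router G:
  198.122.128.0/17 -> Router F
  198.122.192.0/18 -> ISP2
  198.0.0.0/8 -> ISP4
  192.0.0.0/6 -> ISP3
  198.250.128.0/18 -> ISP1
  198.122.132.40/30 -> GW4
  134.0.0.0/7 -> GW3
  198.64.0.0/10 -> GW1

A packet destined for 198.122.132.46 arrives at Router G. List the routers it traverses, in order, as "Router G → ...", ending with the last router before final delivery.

Router G → Router F

At Router G: longest match for 198.122.132.46 is 198.122.128.0/17 -> Router F
At Router F: longest match for 198.122.132.46 is 198.122.128.0/17 -> directly connected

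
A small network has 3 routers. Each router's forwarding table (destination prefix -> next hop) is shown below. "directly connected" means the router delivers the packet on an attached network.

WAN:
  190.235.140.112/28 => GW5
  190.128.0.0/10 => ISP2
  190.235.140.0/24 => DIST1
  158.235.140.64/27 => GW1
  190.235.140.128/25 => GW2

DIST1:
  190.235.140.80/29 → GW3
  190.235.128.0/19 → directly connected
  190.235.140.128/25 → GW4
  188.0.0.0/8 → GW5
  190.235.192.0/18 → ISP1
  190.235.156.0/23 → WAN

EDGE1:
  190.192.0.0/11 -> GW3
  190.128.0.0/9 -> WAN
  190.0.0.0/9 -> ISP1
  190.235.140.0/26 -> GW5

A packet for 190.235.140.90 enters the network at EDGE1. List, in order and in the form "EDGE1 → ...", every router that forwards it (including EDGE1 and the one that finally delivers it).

EDGE1 → WAN → DIST1

At EDGE1: longest match for 190.235.140.90 is 190.128.0.0/9 -> WAN
At WAN: longest match for 190.235.140.90 is 190.235.140.0/24 -> DIST1
At DIST1: longest match for 190.235.140.90 is 190.235.128.0/19 -> directly connected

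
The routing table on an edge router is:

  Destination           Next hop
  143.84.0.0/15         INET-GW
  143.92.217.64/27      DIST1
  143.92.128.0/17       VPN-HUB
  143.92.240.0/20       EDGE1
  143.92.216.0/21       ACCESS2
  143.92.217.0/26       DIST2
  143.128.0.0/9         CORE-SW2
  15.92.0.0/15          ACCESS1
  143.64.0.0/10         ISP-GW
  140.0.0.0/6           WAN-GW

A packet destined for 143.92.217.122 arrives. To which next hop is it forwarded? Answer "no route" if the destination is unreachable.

Routes whose prefix contains 143.92.217.122:
  140.0.0.0/6 (140.0.0.0 - 143.255.255.255) -> WAN-GW
  143.64.0.0/10 (143.64.0.0 - 143.127.255.255) -> ISP-GW
  143.92.128.0/17 (143.92.128.0 - 143.92.255.255) -> VPN-HUB
  143.92.216.0/21 (143.92.216.0 - 143.92.223.255) -> ACCESS2
More-specific entries that do NOT match:
  143.92.217.64/27 (143.92.217.64 - 143.92.217.95) does not contain 143.92.217.122
  143.92.217.0/26 (143.92.217.0 - 143.92.217.63) does not contain 143.92.217.122
Longest matching prefix is /21 -> next hop ACCESS2.

ACCESS2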